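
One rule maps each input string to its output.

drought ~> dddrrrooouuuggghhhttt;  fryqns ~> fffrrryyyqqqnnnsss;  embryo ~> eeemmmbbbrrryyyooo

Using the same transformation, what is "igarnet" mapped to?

The transformation: repeat every character 3 times.
"igarnet" → "iiigggaaarrrnnneeettt".

iiigggaaarrrnnneeettt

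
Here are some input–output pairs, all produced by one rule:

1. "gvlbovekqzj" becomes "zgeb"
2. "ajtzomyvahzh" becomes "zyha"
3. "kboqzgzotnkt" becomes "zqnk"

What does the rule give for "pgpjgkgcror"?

The pattern: keep one character in every 3, starting at position 1 (positions 1st, 4th, 7th, ...), then sort the characters into reverse alphabetical order.
For "pgpjgkgcror", step one produces "pjgo"; step two turns that into "pojg".

pojg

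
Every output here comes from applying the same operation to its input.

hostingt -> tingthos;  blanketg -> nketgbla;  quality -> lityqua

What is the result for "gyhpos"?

Looking at the pairs, the operation is to move the first 3 characters to the end (rotate left by 3).
On "gyhpos" that produces "posgyh".

posgyh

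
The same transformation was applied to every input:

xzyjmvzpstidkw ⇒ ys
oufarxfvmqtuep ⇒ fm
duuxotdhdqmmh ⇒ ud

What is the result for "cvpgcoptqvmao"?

The transformation: keep every other character starting from the first (positions 1st, 3rd, 5th, ...), then keep one character in every 3, starting at position 2 (positions 2nd, 5th, 8th, ...).
On "cvpgcoptqvmao": the first step gives "cpcpqmo", and the second then gives "pq".

pq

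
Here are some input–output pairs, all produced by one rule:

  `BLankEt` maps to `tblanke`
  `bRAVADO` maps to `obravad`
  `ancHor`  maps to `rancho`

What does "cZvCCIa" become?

aczvcci

Rule — move the last character to the front, then convert every letter to lowercase.
Applying both steps to "cZvCCIa": "acZvCCI", then "aczvcci".
(Check on "ancHor": → "rancHo" → "rancho" ✓)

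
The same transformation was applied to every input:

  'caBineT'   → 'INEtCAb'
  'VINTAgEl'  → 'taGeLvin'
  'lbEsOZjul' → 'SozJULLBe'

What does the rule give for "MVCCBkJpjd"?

Rule — flip the case of every letter, then move the first 3 characters to the end (rotate left by 3).
Applying both steps to "MVCCBkJpjd": "mvccbKjPJD", then "cbKjPJDmvc".

cbKjPJDmvc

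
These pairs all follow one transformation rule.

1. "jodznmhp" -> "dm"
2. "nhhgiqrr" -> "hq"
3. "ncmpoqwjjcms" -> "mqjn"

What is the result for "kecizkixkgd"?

ckk

Each output is the input with this applied: swap the first and last characters, then keep one character in every 3, starting at position 3 (positions 3rd, 6th, 9th, ...).
For "kecizkixkgd", step one produces "decizkixkgk"; step two turns that into "ckk".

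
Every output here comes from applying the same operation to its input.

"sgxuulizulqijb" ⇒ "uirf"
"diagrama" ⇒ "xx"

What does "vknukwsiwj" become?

Looking at the pairs, the operation is to keep one character in every 3, starting at position 3 (positions 3rd, 6th, 9th, ...), then shift every letter 3 places backward in the alphabet (wrapping around).
On "vknukwsiwj" that produces "ktt".

ktt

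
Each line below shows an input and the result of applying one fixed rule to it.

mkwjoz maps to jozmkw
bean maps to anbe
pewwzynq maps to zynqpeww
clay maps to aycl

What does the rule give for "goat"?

The rule is to swap the front and back halves of the string.
On "goat" that produces "atgo".

atgo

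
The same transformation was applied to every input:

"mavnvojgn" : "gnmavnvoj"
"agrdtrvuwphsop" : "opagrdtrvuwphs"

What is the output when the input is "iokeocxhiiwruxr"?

xriokeocxhiiwru

The pattern: move the last 2 characters to the front (rotate right by 2).
For "iokeocxhiiwruxr" the result is "xriokeocxhiiwru".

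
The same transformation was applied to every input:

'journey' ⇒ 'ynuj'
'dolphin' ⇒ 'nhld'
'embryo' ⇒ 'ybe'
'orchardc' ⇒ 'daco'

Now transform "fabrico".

The pattern: keep every other character starting from the first (positions 1st, 3rd, 5th, ...), then reverse the string.
Starting from "fabrico": after the first operation, "fbio"; after the second, "oibf".

oibf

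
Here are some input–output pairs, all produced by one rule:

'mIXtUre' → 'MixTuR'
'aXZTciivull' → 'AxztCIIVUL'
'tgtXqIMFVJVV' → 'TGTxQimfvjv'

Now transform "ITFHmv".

The pattern: flip the case of every letter, then delete the last character.
Applying both steps to "ITFHmv": "itfhMV", then "itfhM".

itfhM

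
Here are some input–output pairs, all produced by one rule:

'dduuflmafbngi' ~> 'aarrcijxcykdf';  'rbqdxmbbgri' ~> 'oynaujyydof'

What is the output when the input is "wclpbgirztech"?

In each case the input is transformed by: shift every letter 3 places backward in the alphabet (wrapping around).
Doing the same to "wclpbgirztech": "tzimydfowqbze".

tzimydfowqbze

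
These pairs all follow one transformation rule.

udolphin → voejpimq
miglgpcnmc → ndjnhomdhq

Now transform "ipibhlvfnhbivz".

The transformation: shift every letter 1 place forward in the alphabet (wrapping around), then take characters alternately from the front and the back (1st, last, 2nd, 2nd-last, ...).
So "ipibhlvfnhbivz" becomes "jaqwjjcciimowg".

jaqwjjcciimowg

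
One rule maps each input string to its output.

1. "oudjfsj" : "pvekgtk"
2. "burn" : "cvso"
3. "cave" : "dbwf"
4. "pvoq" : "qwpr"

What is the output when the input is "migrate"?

njhsbuf

Rule — shift every letter 1 place forward in the alphabet (wrapping around).
Doing the same to "migrate": "njhsbuf".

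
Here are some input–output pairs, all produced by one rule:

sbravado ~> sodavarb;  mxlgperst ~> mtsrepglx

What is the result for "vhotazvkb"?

vbkvzatoh

Looking at the pairs, the operation is to move the first character to the end, then reverse the string.
Starting from "vhotazvkb": after the first operation, "hotazvkbv"; after the second, "vbkvzatoh".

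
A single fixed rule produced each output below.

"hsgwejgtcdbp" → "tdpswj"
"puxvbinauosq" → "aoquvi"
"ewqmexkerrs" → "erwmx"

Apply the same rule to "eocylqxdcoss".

dosoyq

In each case the input is transformed by: keep every other character starting from the second (positions 2nd, 4th, 6th, ...), then move the first 3 characters to the end (rotate left by 3).
"eocylqxdcoss" → "dosoyq".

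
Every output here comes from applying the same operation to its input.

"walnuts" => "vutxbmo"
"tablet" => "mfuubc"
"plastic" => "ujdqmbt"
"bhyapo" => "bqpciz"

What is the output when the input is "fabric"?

sjdgbc

The rule is to shift every letter 1 place forward in the alphabet (wrapping around), then move the last 3 characters to the front (rotate right by 3).
Starting from "fabric": after the first operation, "gbcsjd"; after the second, "sjdgbc".
(Check on "bhyapo": → "cizbqp" → "bqpciz" ✓)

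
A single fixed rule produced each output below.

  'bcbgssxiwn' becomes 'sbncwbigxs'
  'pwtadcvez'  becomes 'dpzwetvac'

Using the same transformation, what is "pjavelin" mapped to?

epnjialv

Each output is the input with this applied: take characters alternately from the front and the back (1st, last, 2nd, 2nd-last, ...), then move the last character to the front.
Applying that to "pjavelin" gives "epnjialv".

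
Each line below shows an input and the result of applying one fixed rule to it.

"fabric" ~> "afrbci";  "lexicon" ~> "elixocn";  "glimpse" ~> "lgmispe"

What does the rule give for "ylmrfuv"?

lyrmufv

The transformation: swap each adjacent pair of characters (1↔2, 3↔4, ...).
On "ylmrfuv" that produces "lyrmufv".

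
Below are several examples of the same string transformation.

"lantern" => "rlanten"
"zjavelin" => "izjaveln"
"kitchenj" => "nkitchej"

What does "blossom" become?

oblossm

Rule — move the last character to the front, then swap the first and last characters.
Applying both steps to "blossom": "mblosso", then "oblossm".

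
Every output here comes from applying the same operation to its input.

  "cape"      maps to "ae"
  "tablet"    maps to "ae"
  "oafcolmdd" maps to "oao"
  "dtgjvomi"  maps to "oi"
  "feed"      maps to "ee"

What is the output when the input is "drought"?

ou

Rule — keep only the vowels.
So "drought" becomes "ou".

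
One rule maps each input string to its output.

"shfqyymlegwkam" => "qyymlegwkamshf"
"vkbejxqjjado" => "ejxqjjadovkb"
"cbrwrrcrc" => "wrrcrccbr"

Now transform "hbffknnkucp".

fknnkucphbf

What's happening: move the first 3 characters to the end (rotate left by 3).
"hbffknnkucp" → "fknnkucphbf".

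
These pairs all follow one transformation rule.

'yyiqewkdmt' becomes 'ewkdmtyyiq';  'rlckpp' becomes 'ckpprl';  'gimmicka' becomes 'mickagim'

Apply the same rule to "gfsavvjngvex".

The rule is to move the last character to the front, then swap the front and back halves of the string.
"gfsavvjngvex" → "xgfsavvjngve" → "vjngvexgfsav".

vjngvexgfsav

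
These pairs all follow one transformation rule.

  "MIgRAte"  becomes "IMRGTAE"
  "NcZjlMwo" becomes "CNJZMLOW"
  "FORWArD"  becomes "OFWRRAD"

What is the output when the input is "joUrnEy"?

OJRUENY

Each output is the input with this applied: swap each adjacent pair of characters (1↔2, 3↔4, ...), then convert every letter to uppercase.
"joUrnEy" → "ojrUEny" → "OJRUENY".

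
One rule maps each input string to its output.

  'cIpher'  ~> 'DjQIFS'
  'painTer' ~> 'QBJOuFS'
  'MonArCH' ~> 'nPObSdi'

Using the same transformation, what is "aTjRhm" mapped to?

What's happening: flip the case of every letter, then shift every letter 1 place forward in the alphabet (wrapping around).
"aTjRhm" → "BuKsIN".
(Check on "cIpher": → "CiPHER" → "DjQIFS" ✓)

BuKsIN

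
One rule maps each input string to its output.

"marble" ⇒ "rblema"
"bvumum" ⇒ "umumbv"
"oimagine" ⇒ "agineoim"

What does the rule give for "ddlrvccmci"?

The pattern: swap the front and back halves of the string, then move the last character to the front.
"ddlrvccmci" → "ccmciddlrv" → "vccmciddlr".
(Check on "marble": → "blemar" → "rblema" ✓)

vccmciddlr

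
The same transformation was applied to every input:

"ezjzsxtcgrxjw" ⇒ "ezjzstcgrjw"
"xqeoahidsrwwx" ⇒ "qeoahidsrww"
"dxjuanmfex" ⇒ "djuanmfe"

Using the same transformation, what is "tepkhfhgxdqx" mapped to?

The transformation: remove every "x".
Applying that to "tepkhfhgxdqx" gives "tepkhfhgdq".

tepkhfhgdq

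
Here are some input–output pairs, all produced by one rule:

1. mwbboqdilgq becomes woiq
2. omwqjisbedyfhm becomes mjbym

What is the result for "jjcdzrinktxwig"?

The rule is to keep one character in every 3, starting at position 2 (positions 2nd, 5th, 8th, ...).
On "jjcdzrinktxwig" that produces "jznxg".

jznxg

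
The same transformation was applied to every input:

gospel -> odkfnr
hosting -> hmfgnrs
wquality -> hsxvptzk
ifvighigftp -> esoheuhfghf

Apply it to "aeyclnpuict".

Rule — shift every letter 1 place backward in the alphabet (wrapping around), then move the last 3 characters to the front (rotate right by 3).
Doing the same to "aeyclnpuict": "hbszdxbkmot".

hbszdxbkmot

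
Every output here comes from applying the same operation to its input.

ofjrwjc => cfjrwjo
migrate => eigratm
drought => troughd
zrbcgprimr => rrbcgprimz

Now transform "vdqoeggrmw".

wdqoeggrmv

Rule — swap the first and last characters.
Doing the same to "vdqoeggrmw": "wdqoeggrmv".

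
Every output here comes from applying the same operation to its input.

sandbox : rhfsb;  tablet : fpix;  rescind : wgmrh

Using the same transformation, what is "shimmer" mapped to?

Rule — delete the first 2 characters, then shift every letter 4 places forward in the alphabet (wrapping around).
Applying both steps to "shimmer": "immer", then "mqqiv".

mqqiv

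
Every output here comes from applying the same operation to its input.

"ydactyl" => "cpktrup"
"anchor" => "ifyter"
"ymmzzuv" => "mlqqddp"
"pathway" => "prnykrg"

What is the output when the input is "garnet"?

Each output is the input with this applied: reverse the string, then shift every letter 9 places backward in the alphabet (wrapping around).
On "garnet": the first step gives "tenrag", and the second then gives "kveirx".
(Check on "pathway": → "yawhtap" → "prnykrg" ✓)

kveirx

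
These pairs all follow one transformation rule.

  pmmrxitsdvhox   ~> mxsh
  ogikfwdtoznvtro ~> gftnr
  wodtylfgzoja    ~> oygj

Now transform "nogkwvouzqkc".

owuk

The pattern: keep one character in every 3, starting at position 2 (positions 2nd, 5th, 8th, ...).
On "nogkwvouzqkc" that produces "owuk".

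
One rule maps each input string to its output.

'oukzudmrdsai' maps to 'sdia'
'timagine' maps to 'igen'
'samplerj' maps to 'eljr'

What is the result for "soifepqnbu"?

The pattern: swap each adjacent pair of characters (1↔2, 3↔4, ...), then keep only the last 4 characters.
"soifepqnbu" → "osfipenqub" → "nqub".

nqub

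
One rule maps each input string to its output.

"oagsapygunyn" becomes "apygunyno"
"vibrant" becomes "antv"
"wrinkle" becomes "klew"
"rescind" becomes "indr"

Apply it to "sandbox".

boxs

The pattern: move the first character to the end, then delete the first 3 characters.
So "sandbox" becomes "boxs".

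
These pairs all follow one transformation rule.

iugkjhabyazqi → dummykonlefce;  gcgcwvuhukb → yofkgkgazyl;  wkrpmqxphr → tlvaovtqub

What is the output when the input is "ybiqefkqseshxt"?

lbxcfmuijouwiw

The pattern: move the last 3 characters to the front (rotate right by 3), then shift every letter 4 places forward in the alphabet (wrapping around).
"ybiqefkqseshxt" → "hxtybiqefkqses" → "lbxcfmuijouwiw".
(Check on "wkrpmqxphr": → "phrwkrpmqx" → "tlvaovtqub" ✓)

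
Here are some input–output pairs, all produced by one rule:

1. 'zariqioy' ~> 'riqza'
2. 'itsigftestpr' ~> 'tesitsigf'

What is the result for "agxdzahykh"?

zahagxd

In each case the input is transformed by: delete the last 3 characters, then move the last 3 characters to the front (rotate right by 3).
Starting from "agxdzahykh": after the first operation, "agxdzah"; after the second, "zahagxd".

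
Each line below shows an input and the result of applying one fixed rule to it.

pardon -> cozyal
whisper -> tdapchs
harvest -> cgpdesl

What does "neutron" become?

What's happening: move the first 2 characters to the end (rotate left by 2), then shift every letter 11 places forward in the alphabet (wrapping around).
"neutron" → "utronne" → "feczyyp".

feczyyp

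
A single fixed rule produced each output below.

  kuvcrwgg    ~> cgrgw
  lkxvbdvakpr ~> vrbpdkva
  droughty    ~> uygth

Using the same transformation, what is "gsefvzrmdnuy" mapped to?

fyvuznrdm

Each output is the input with this applied: delete the first 3 characters, then take characters alternately from the front and the back (1st, last, 2nd, 2nd-last, ...).
Starting from "gsefvzrmdnuy": after the first operation, "fvzrmdnuy"; after the second, "fyvuznrdm".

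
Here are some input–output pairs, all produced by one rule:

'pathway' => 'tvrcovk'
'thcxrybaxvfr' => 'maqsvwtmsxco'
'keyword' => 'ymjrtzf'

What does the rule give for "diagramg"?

What's happening: shift every letter 5 places backward in the alphabet (wrapping around), then reverse the string.
For "diagramg" the result is "bhvmbvdy".

bhvmbvdy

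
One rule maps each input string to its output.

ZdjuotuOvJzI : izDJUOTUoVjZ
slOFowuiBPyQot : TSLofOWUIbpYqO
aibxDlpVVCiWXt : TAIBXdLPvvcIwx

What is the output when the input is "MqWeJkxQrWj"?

JmQwEjKXqRw

Each output is the input with this applied: move the last character to the front, then flip the case of every letter.
For "MqWeJkxQrWj", step one produces "jMqWeJkxQrW"; step two turns that into "JmQwEjKXqRw".
(Check on "aibxDlpVVCiWXt": → "taibxDlpVVCiWX" → "TAIBXdLPvvcIwx" ✓)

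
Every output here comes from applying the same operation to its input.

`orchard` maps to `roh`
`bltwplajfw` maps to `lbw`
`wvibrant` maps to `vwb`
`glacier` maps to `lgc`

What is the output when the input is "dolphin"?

What's happening: swap each adjacent pair of characters (1↔2, 3↔4, ...), then keep only the first 3 characters.
Starting from "dolphin": after the first operation, "odplihn"; after the second, "odp".
(Check on "wvibrant": → "vwbiartn" → "vwb" ✓)

odp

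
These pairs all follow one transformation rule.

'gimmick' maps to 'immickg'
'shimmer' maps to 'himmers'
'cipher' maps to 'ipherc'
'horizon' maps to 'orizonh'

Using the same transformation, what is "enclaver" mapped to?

nclavere

What's happening: move the first character to the end.
So "enclaver" becomes "nclavere".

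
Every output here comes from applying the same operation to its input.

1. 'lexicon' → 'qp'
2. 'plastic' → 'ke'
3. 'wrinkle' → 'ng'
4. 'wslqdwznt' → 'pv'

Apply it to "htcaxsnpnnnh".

pj

What's happening: shift every letter 2 places forward in the alphabet (wrapping around), then keep only the last 2 characters.
For "htcaxsnpnnnh", step one produces "jveczuprpppj"; step two turns that into "pj".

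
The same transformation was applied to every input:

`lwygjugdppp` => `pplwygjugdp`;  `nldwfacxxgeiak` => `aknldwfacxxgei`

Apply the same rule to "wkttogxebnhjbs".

bswkttogxebnhj

What's happening: move the last 2 characters to the front (rotate right by 2).
Doing the same to "wkttogxebnhjbs": "bswkttogxebnhj".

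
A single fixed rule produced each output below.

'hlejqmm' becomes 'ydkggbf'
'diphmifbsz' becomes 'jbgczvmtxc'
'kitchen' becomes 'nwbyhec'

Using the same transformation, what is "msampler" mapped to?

ugjfylgm

Each output is the input with this applied: shift every letter 6 places backward in the alphabet (wrapping around), then move the first 2 characters to the end (rotate left by 2).
Working it through for "msampler": intermediate "gmugjfyl", final "ugjfylgm".
(Check on "hlejqmm": → "bfydkgg" → "ydkggbf" ✓)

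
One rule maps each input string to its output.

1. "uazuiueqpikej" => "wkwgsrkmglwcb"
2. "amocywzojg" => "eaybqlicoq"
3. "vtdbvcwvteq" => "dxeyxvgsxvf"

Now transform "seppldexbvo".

The rule is to move the first 3 characters to the end (rotate left by 3), then shift every letter 2 places forward in the alphabet (wrapping around).
Starting from "seppldexbvo": after the first operation, "pldexbvosep"; after the second, "rnfgzdxqugr".

rnfgzdxqugr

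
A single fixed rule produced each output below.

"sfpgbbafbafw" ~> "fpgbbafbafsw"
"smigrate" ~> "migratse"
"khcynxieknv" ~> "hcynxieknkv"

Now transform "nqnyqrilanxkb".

In each case the input is transformed by: swap the first and last characters, then move the first character to the end.
For "nqnyqrilanxkb" the result is "qnyqrilanxknb".

qnyqrilanxknb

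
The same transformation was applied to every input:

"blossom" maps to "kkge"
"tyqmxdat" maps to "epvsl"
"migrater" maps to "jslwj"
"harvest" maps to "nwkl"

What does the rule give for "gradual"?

The pattern: delete the first 3 characters, then shift every letter 8 places backward in the alphabet (wrapping around).
"gradual" → "dual" → "vmsd".
(Check on "harvest": → "vest" → "nwkl" ✓)

vmsd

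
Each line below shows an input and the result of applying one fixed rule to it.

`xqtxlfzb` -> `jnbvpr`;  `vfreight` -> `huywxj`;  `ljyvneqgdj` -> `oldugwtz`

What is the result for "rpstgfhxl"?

The transformation: delete the first 2 characters, then shift every letter 10 places backward in the alphabet (wrapping around).
For "rpstgfhxl", step one produces "stgfhxl"; step two turns that into "ijwvxnb".
(Check on "vfreight": → "reight" → "huywxj" ✓)

ijwvxnb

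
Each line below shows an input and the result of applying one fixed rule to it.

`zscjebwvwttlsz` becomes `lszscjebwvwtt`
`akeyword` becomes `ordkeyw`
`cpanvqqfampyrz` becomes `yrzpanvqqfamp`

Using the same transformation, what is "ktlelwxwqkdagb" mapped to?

What's happening: delete the first character, then move the last 3 characters to the front (rotate right by 3).
Working it through for "ktlelwxwqkdagb": intermediate "tlelwxwqkdagb", final "agbtlelwxwqkd".

agbtlelwxwqkd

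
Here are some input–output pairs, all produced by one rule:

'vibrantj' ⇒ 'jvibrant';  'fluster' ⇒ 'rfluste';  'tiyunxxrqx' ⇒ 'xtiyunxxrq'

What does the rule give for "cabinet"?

The transformation: move the last character to the front.
On "cabinet" that produces "tcabine".

tcabine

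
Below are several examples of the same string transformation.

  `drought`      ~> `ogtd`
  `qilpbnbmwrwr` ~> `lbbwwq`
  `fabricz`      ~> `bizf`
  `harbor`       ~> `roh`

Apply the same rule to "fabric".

bif

What's happening: keep every other character starting from the first (positions 1st, 3rd, 5th, ...), then move the first character to the end.
"fabric" → "fbi" → "bif".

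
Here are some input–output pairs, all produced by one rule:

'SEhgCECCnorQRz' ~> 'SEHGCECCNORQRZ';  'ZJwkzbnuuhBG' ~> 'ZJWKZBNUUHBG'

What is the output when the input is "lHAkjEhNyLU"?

What's happening: convert every letter to uppercase.
Doing the same to "lHAkjEhNyLU": "LHAKJEHNYLU".

LHAKJEHNYLU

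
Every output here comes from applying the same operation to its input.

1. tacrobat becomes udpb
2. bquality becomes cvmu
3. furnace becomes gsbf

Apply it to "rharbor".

Looking at the pairs, the operation is to shift every letter 1 place forward in the alphabet (wrapping around), then keep every other character starting from the first (positions 1st, 3rd, 5th, ...).
On "rharbor": the first step gives "sibscps", and the second then gives "sbcs".

sbcs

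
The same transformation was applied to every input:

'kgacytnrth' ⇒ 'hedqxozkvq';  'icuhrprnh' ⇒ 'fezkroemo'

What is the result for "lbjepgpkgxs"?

In each case the input is transformed by: take characters alternately from the front and the back (1st, last, 2nd, 2nd-last, ...), then shift every letter 3 places backward in the alphabet (wrapping around).
"lbjepgpkgxs" → "lsbxjgekppg" → "ipyugdbhmmd".

ipyugdbhmmd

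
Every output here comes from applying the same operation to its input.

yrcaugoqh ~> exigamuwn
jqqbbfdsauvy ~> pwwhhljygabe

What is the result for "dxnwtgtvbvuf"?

jdtczmzbhbal

The pattern: shift every letter 6 places forward in the alphabet (wrapping around).
Doing the same to "dxnwtgtvbvuf": "jdtczmzbhbal".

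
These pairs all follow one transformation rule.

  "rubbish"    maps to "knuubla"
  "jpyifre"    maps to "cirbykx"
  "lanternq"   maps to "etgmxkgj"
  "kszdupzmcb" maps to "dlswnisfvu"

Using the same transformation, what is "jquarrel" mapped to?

cjntkkxe

Looking at the pairs, the operation is to shift every letter 7 places backward in the alphabet (wrapping around).
So "jquarrel" becomes "cjntkkxe".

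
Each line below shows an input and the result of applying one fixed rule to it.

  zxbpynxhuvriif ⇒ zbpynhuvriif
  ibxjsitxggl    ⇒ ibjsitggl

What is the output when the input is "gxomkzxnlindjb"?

gomkznlindjb

What's happening: remove every "x".
For "gxomkzxnlindjb" the result is "gomkznlindjb".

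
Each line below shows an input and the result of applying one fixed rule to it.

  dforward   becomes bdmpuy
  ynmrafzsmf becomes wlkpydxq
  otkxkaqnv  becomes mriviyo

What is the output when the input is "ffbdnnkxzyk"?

What's happening: shift every letter 2 places backward in the alphabet (wrapping around), then delete the last 2 characters.
Working it through for "ffbdnnkxzyk": intermediate "ddzbllivxwi", final "ddzbllivx".

ddzbllivx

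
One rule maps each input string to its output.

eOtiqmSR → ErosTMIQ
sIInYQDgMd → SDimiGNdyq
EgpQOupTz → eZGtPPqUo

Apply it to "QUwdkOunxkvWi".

Looking at the pairs, the operation is to flip the case of every letter, then take characters alternately from the front and the back (1st, last, 2nd, 2nd-last, ...).
Starting from "QUwdkOunxkvWi": after the first operation, "quWDKoUNXKVwI"; after the second, "qIuwWVDKKXoNU".

qIuwWVDKKXoNU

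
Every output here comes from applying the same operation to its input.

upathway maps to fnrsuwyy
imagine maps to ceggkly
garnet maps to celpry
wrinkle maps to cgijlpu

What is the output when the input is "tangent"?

The rule is to shift every letter 2 places backward in the alphabet (wrapping around), then sort the characters into alphabetical order.
Starting from "tangent": after the first operation, "ryleclr"; after the second, "cellrry".

cellrry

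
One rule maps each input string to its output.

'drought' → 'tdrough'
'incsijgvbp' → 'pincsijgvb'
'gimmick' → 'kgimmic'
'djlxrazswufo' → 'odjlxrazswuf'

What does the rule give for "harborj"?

jharbor

Looking at the pairs, the operation is to move the last character to the front.
Applying that to "harborj" gives "jharbor".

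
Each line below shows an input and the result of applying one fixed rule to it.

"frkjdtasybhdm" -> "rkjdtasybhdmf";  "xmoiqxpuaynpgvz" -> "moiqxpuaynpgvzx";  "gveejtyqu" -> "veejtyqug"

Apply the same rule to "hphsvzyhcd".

Rule — move the first character to the end.
For "hphsvzyhcd" the result is "phsvzyhcdh".

phsvzyhcdh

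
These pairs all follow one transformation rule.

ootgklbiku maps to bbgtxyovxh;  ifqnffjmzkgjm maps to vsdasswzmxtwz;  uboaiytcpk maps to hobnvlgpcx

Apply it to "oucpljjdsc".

bhpcywwqfp

In each case the input is transformed by: shift every letter 13 places forward in the alphabet (wrapping around) — i.e. ROT13.
On "oucpljjdsc" that produces "bhpcywwqfp".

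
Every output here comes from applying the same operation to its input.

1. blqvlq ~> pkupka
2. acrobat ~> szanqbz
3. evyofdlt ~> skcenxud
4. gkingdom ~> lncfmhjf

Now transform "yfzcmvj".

The pattern: reverse the string, then shift every letter 1 place backward in the alphabet (wrapping around).
For "yfzcmvj", step one produces "jvmczfy"; step two turns that into "iulbyex".

iulbyex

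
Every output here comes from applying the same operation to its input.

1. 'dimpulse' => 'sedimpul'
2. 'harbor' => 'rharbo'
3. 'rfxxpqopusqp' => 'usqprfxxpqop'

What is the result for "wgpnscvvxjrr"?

xjrrwgpnscvv

The pattern: swap the front and back halves of the string, then move the first 2 characters to the end (rotate left by 2).
On "wgpnscvvxjrr": the first step gives "vvxjrrwgpnsc", and the second then gives "xjrrwgpnscvv".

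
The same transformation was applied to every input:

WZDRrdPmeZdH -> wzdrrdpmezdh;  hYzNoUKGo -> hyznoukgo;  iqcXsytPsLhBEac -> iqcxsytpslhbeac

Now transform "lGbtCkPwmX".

Each output is the input with this applied: convert every letter to lowercase.
"lGbtCkPwmX" → "lgbtckpwmx".

lgbtckpwmx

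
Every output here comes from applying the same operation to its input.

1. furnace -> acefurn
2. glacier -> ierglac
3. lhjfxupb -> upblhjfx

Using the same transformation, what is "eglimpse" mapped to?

The rule is to move the last 3 characters to the front (rotate right by 3).
For "eglimpse" the result is "pseeglim".

pseeglim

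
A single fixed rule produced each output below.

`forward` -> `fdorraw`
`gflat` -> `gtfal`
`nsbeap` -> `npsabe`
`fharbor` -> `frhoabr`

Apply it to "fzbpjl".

Each output is the input with this applied: take characters alternately from the front and the back (1st, last, 2nd, 2nd-last, ...).
For "fzbpjl" the result is "flzjbp".

flzjbp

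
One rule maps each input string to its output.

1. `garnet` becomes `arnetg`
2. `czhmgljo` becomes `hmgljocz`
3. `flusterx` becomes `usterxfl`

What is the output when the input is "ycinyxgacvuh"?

yxgacvuhycin

In each case the input is transformed by: swap the front and back halves of the string, then move the last 2 characters to the front (rotate right by 2).
For "ycinyxgacvuh", step one produces "gacvuhycinyx"; step two turns that into "yxgacvuhycin".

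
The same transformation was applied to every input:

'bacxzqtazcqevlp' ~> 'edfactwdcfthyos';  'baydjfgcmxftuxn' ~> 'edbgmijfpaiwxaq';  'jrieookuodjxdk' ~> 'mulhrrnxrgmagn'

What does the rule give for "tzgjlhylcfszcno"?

wcjmokbofivcfqr

What's happening: shift every letter 3 places forward in the alphabet (wrapping around).
So "tzgjlhylcfszcno" becomes "wcjmokbofivcfqr".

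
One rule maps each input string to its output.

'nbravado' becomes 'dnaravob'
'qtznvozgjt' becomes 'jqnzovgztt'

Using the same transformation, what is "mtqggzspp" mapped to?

Each output is the input with this applied: swap each adjacent pair of characters (1↔2, 3↔4, ...), then swap the first and last characters.
For "mtqggzspp", step one produces "tmgqzgpsp"; step two turns that into "pmgqzgpst".

pmgqzgpst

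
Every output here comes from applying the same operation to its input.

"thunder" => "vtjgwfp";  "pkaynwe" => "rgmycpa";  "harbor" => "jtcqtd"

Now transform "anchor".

In each case the input is transformed by: take characters alternately from the front and the back (1st, last, 2nd, 2nd-last, ...), then shift every letter 2 places forward in the alphabet (wrapping around).
On "anchor": the first step gives "arnoch", and the second then gives "ctpqej".
(Check on "pkaynwe": → "pekwany" → "rgmycpa" ✓)

ctpqej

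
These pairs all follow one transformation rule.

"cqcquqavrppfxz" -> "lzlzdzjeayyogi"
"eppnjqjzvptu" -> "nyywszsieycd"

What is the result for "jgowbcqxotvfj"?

In each case the input is transformed by: shift every letter 9 places forward in the alphabet (wrapping around).
On "jgowbcqxotvfj" that produces "spxfklzgxceos".

spxfklzgxceos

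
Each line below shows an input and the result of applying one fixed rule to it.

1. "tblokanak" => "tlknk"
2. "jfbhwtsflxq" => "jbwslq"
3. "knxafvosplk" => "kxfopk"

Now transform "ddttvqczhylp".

Looking at the pairs, the operation is to keep every other character starting from the first (positions 1st, 3rd, 5th, ...).
Doing the same to "ddttvqczhylp": "dtvchl".

dtvchl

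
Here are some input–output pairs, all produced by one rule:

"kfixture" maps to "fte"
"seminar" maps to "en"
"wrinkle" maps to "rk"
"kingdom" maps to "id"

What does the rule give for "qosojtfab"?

oja

Looking at the pairs, the operation is to keep one character in every 3, starting at position 2 (positions 2nd, 5th, 8th, ...).
For "qosojtfab" the result is "oja".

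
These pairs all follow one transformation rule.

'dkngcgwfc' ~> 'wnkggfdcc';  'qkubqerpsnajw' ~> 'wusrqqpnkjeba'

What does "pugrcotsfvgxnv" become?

xvvutsrponggfc

Each output is the input with this applied: sort the characters into reverse alphabetical order.
On "pugrcotsfvgxnv" that produces "xvvutsrponggfc".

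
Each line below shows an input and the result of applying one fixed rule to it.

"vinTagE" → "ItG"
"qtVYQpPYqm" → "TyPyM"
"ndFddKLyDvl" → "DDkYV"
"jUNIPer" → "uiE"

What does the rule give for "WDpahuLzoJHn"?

dAUZjN

The rule is to keep every other character starting from the second (positions 2nd, 4th, 6th, ...), then flip the case of every letter.
Working it through for "WDpahuLzoJHn": intermediate "DauzJn", final "dAUZjN".
(Check on "jUNIPer": → "UIe" → "uiE" ✓)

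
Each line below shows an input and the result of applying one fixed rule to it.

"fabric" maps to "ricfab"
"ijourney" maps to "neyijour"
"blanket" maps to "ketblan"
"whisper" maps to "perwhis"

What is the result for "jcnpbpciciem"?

iemjcnpbpcic

What's happening: move the last 3 characters to the front (rotate right by 3).
For "jcnpbpciciem" the result is "iemjcnpbpcic".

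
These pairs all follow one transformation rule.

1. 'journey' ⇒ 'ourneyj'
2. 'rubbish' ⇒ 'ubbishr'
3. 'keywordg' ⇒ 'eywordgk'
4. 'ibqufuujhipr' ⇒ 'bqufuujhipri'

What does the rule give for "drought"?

roughtd

Each output is the input with this applied: move the first character to the end.
So "drought" becomes "roughtd".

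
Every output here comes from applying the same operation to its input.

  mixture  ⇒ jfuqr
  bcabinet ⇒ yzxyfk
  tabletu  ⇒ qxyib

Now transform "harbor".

The rule is to shift every letter 3 places backward in the alphabet (wrapping around), then delete the last 2 characters.
Applying that to "harbor" gives "exoy".

exoy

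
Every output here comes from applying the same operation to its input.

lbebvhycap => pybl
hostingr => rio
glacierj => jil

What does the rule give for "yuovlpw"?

The transformation: reverse the string, then keep one character in every 3, starting at position 1 (positions 1st, 4th, 7th, ...).
Starting from "yuovlpw": after the first operation, "wplvouy"; after the second, "wvy".
(Check on "lbebvhycap": → "pacyhvbebl" → "pybl" ✓)

wvy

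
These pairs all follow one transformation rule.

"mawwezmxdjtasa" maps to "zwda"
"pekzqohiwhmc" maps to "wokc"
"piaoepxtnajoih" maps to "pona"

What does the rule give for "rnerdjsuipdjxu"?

jjie

Looking at the pairs, the operation is to keep one character in every 3, starting at position 3 (positions 3rd, 6th, 9th, ...), then sort the characters into reverse alphabetical order.
Applying both steps to "rnerdjsuipdjxu": "ejij", then "jjie".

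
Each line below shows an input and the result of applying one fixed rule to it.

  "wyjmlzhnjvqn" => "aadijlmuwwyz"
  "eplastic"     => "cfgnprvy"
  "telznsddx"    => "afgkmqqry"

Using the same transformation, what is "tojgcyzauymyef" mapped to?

Rule — shift every letter 13 places forward in the alphabet (wrapping around) — i.e. ROT13, then sort the characters into alphabetical order.
Working it through for "tojgcyzauymyef": intermediate "gbwtplmnhlzlrs", final "bghlllmnprstwz".

bghlllmnprstwz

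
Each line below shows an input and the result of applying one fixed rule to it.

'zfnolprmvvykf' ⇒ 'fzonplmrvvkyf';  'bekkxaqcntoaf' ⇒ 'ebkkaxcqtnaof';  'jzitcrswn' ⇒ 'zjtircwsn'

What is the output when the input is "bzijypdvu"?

Looking at the pairs, the operation is to swap each adjacent pair of characters (1↔2, 3↔4, ...).
"bzijypdvu" → "zbjipyvdu".

zbjipyvdu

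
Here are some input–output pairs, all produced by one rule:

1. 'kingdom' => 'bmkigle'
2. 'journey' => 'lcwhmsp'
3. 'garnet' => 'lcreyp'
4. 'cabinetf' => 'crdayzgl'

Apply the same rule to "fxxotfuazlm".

What's happening: shift every letter 2 places backward in the alphabet (wrapping around), then move the last 3 characters to the front (rotate right by 3).
Starting from "fxxotfuazlm": after the first operation, "dvvmrdsyxjk"; after the second, "xjkdvvmrdsy".

xjkdvvmrdsy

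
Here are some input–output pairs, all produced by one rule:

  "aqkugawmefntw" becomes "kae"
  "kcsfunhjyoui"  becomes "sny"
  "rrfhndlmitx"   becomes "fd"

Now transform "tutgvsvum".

ts

The rule is to keep one character in every 3, starting at position 3 (positions 3rd, 6th, 9th, ...), then delete the last character.
"tutgvsvum" → "tsm" → "ts".
(Check on "kcsfunhjyoui": → "snyi" → "sny" ✓)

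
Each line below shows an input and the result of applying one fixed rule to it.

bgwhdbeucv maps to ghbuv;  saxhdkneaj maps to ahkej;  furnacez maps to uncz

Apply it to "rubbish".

Rule — keep every other character starting from the second (positions 2nd, 4th, 6th, ...).
On "rubbish" that produces "ubs".

ubs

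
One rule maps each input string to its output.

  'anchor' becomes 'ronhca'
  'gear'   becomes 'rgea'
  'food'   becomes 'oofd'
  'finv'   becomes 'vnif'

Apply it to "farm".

The rule is to sort the characters into reverse alphabetical order.
So "farm" becomes "rmfa".

rmfa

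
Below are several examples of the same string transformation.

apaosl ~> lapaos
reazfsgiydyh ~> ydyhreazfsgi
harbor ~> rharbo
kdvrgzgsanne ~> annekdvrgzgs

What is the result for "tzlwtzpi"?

The pattern: move the first 2 characters to the end (rotate left by 2), then swap the front and back halves of the string.
"tzlwtzpi" → "lwtzpitz" → "pitzlwtz".

pitzlwtz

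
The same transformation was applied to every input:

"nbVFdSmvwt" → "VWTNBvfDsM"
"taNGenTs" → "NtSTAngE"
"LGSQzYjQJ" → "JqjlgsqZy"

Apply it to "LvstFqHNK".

What's happening: flip the case of every letter, then move the last 3 characters to the front (rotate right by 3).
Applying both steps to "LvstFqHNK": "lVSTfQhnk", then "hnklVSTfQ".

hnklVSTfQ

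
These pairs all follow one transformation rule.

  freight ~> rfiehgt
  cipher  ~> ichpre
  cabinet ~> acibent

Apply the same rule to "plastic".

What's happening: swap each adjacent pair of characters (1↔2, 3↔4, ...).
Applying that to "plastic" gives "lpsaitc".

lpsaitc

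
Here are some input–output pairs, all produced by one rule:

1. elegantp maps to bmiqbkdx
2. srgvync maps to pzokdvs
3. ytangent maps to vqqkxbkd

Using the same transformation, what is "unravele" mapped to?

The pattern: take characters alternately from the front and the back (1st, last, 2nd, 2nd-last, ...), then shift every letter 3 places backward in the alphabet (wrapping around).
Working it through for "unravele": intermediate "uenlreav", final "rbkiobxs".

rbkiobxs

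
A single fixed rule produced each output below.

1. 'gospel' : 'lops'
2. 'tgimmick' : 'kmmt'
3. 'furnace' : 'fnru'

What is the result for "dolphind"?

Looking at the pairs, the operation is to sort the characters into alphabetical order, then keep only the last 4 characters.
On "dolphind": the first step gives "ddhilnop", and the second then gives "lnop".
(Check on "gospel": → "eglops" → "lops" ✓)

lnop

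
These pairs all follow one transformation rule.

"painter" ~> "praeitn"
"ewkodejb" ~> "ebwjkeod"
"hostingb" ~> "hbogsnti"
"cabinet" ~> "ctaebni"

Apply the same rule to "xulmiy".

xyuilm

What's happening: take characters alternately from the front and the back (1st, last, 2nd, 2nd-last, ...).
Doing the same to "xulmiy": "xyuilm".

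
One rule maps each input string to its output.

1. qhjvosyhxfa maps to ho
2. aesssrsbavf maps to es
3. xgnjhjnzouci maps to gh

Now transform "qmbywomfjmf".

mw

Each output is the input with this applied: keep one character in every 3, starting at position 2 (positions 2nd, 5th, 8th, ...), then delete the last 2 characters.
"qmbywomfjmf" → "mwff" → "mw".
(Check on "qhjvosyhxfa": → "hoha" → "ho" ✓)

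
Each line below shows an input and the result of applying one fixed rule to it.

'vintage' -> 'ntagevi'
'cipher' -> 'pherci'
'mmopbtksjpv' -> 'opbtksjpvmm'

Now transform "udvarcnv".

varcnvud

Rule — move the first 2 characters to the end (rotate left by 2).
Applying that to "udvarcnv" gives "varcnvud".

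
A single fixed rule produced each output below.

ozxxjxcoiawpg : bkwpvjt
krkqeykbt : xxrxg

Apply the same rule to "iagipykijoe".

vtcxwr

The rule is to shift every letter 13 places forward in the alphabet (wrapping around) — i.e. ROT13, then keep every other character starting from the first (positions 1st, 3rd, 5th, ...).
For "iagipykijoe" the result is "vtcxwr".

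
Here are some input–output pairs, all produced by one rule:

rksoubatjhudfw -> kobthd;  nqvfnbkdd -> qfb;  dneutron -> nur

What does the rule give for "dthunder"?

What's happening: keep every other character starting from the second (positions 2nd, 4th, 6th, ...), then delete the last character.
For "dthunder", step one produces "tudr"; step two turns that into "tud".
(Check on "rksoubatjhudfw": → "kobthdw" → "kobthd" ✓)

tud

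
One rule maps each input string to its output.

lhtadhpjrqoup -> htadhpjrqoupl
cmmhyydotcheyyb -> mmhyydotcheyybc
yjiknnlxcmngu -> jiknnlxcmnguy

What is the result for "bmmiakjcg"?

In each case the input is transformed by: move the first character to the end.
For "bmmiakjcg" the result is "mmiakjcgb".

mmiakjcgb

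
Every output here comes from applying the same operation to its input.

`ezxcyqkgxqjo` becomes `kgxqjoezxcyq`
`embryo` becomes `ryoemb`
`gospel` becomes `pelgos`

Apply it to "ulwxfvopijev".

What's happening: swap the front and back halves of the string.
Applying that to "ulwxfvopijev" gives "opijevulwxfv".

opijevulwxfv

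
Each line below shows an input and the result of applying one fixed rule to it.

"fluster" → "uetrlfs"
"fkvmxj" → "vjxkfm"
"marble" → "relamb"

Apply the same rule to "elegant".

enatleg

The transformation: swap each adjacent pair of characters (1↔2, 3↔4, ...), then move the first 3 characters to the end (rotate left by 3).
Doing the same to "elegant": "enatleg".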